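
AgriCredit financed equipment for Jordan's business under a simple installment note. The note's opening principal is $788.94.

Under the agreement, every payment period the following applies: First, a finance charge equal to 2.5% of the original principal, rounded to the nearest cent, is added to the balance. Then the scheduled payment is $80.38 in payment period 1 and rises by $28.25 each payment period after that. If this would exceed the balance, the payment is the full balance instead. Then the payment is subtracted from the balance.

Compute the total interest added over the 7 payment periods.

$138.04

Payment period 1: opening $788.94; interest $19.72 → $808.66; payment $80.38; balance $728.28
Payment period 2: opening $728.28; interest $19.72 → $748.00; payment $108.63; balance $639.37
Payment period 3: opening $639.37; interest $19.72 → $659.09; payment $136.88; balance $522.21
Payment period 4: opening $522.21; interest $19.72 → $541.93; payment $165.13; balance $376.80
Payment period 5: opening $376.80; interest $19.72 → $396.52; payment $193.38; balance $203.14
Payment period 6: opening $203.14; interest $19.72 → $222.86; payment $221.63; balance $1.23
Payment period 7: opening $1.23; interest $19.72 → $20.95; payment $20.95; balance $0.00
Total interest: $19.72 + $19.72 + $19.72 + $19.72 + $19.72 + $19.72 + $19.72 = $138.04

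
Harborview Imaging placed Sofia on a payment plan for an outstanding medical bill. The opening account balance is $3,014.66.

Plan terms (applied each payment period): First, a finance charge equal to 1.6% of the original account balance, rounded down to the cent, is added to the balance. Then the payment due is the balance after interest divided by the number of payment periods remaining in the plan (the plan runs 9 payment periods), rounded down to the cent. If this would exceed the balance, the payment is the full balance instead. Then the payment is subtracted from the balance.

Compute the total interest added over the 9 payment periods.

$434.07

Payment period 1: opening $3,014.66; interest $48.23 → $3,062.89; payment $340.32; balance $2,722.57
Payment period 2: opening $2,722.57; interest $48.23 → $2,770.80; payment $346.35; balance $2,424.45
Payment period 3: opening $2,424.45; interest $48.23 → $2,472.68; payment $353.24; balance $2,119.44
Payment period 4: opening $2,119.44; interest $48.23 → $2,167.67; payment $361.27; balance $1,806.40
Payment period 5: opening $1,806.40; interest $48.23 → $1,854.63; payment $370.92; balance $1,483.71
Payment period 6: opening $1,483.71; interest $48.23 → $1,531.94; payment $382.98; balance $1,148.96
Payment period 7: opening $1,148.96; interest $48.23 → $1,197.19; payment $399.06; balance $798.13
Payment period 8: opening $798.13; interest $48.23 → $846.36; payment $423.18; balance $423.18
Payment period 9: opening $423.18; interest $48.23 → $471.41; payment $471.41; balance $0.00
Total interest: $48.23 + $48.23 + $48.23 + $48.23 + $48.23 + $48.23 + $48.23 + $48.23 + $48.23 = $434.07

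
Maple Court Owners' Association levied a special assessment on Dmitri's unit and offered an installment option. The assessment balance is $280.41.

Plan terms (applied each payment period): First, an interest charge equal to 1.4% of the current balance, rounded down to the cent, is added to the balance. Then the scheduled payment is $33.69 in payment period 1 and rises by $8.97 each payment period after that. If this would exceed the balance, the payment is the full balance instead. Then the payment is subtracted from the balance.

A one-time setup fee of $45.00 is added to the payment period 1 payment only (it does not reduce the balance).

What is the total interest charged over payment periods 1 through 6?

# | Opening | Interest | Payment | Fee | End bal
1 | $280.41 | $3.92 | $33.69 | $45.00 | $250.64
2 | $250.64 | $3.50 | $42.66 | — | $211.48
3 | $211.48 | $2.96 | $51.63 | — | $162.81
4 | $162.81 | $2.27 | $60.60 | — | $104.48
5 | $104.48 | $1.46 | $69.57 | — | $36.37
6 | $36.37 | $0.50 | $36.87 | — | $0.00
Total interest: $3.92 + $3.50 + $2.96 + $2.27 + $1.46 + $0.50 = $14.61

$14.61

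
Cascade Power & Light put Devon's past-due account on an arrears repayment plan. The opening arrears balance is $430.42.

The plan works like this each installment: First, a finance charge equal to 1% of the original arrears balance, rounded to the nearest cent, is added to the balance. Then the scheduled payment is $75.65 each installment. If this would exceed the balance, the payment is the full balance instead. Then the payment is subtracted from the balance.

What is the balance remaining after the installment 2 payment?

$287.72

Installment 1: opening $430.42; interest $4.30 → $434.72; payment $75.65; balance $359.07
Installment 2: opening $359.07; interest $4.30 → $363.37; payment $75.65; balance $287.72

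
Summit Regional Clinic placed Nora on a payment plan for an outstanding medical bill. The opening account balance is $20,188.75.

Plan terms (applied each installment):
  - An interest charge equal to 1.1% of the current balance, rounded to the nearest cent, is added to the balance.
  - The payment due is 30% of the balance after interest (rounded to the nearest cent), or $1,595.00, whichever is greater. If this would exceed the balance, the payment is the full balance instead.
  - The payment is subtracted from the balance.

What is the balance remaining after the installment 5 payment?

$3,524.85

Installment 1: opening $20,188.75; interest $222.08 → $20,410.83; payment $6,123.25; balance $14,287.58
Installment 2: opening $14,287.58; interest $157.16 → $14,444.74; payment $4,333.42; balance $10,111.32
Installment 3: opening $10,111.32; interest $111.22 → $10,222.54; payment $3,066.76; balance $7,155.78
Installment 4: opening $7,155.78; interest $78.71 → $7,234.49; payment $2,170.35; balance $5,064.14
Installment 5: opening $5,064.14; interest $55.71 → $5,119.85; payment $1,595.00; balance $3,524.85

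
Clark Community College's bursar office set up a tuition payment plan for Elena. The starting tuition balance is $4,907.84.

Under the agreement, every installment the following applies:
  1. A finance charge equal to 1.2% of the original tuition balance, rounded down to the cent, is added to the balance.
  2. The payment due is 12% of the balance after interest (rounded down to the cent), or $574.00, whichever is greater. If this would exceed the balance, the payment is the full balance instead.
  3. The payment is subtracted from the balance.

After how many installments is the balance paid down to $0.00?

10

Installment 1: opening $4,907.84; interest $58.89 → $4,966.73; payment $596.00; balance $4,370.73
Installment 2: opening $4,370.73; interest $58.89 → $4,429.62; payment $574.00; balance $3,855.62
Installment 3: opening $3,855.62; interest $58.89 → $3,914.51; payment $574.00; balance $3,340.51
Installment 4: opening $3,340.51; interest $58.89 → $3,399.40; payment $574.00; balance $2,825.40
Installment 5: opening $2,825.40; interest $58.89 → $2,884.29; payment $574.00; balance $2,310.29
Installment 6: opening $2,310.29; interest $58.89 → $2,369.18; payment $574.00; balance $1,795.18
Installment 7: opening $1,795.18; interest $58.89 → $1,854.07; payment $574.00; balance $1,280.07
Installment 8: opening $1,280.07; interest $58.89 → $1,338.96; payment $574.00; balance $764.96
Installment 9: opening $764.96; interest $58.89 → $823.85; payment $574.00; balance $249.85
Installment 10: opening $249.85; interest $58.89 → $308.74; payment $308.74; balance $0.00
Balance reaches $0.00 in installment 10.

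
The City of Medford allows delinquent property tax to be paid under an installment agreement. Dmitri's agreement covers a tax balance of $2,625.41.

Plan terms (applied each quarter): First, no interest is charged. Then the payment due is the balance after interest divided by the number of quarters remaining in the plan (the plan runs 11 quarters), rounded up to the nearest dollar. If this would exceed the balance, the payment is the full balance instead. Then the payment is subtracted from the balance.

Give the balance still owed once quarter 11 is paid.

Quarter 1: $2,625.41 − $239.00 → $2,386.41
Quarter 2: $2,386.41 − $239.00 → $2,147.41
Quarter 3: $2,147.41 − $239.00 → $1,908.41
Quarter 4: $1,908.41 − $239.00 → $1,669.41
Quarter 5: $1,669.41 − $239.00 → $1,430.41
Quarter 6: $1,430.41 − $239.00 → $1,191.41
Quarter 7: $1,191.41 − $239.00 → $952.41
Quarter 8: $952.41 − $239.00 → $713.41
Quarter 9: $713.41 − $238.00 → $475.41
Quarter 10: $475.41 − $238.00 → $237.41
Quarter 11: $237.41 − $237.41 → $0.00

$0.00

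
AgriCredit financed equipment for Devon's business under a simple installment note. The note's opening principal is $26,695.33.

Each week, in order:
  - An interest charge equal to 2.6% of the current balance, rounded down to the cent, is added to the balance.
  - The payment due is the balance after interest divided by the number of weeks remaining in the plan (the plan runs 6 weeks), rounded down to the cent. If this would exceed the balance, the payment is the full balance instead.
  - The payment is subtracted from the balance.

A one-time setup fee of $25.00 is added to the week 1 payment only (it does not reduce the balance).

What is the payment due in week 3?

$4,805.36

Week 1: opening $26,695.33; interest $694.07 → $27,389.40; payment $4,564.90 (+ $25.00 fee); balance $22,824.50
Week 2: opening $22,824.50; interest $593.43 → $23,417.93; payment $4,683.58; balance $18,734.35
Week 3: opening $18,734.35; interest $487.09 → $19,221.44; payment $4,805.36; balance $14,416.08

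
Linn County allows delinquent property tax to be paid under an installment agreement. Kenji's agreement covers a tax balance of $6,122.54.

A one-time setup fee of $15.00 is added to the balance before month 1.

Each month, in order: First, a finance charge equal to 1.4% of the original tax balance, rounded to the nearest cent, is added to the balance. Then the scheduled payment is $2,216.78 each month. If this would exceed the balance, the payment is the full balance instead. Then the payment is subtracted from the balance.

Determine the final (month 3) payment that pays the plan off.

$1,961.14

Month 1: opening $6,137.54; interest $85.72 → $6,223.26; payment $2,216.78; balance $4,006.48
Month 2: opening $4,006.48; interest $85.72 → $4,092.20; payment $2,216.78; balance $1,875.42
Month 3: opening $1,875.42; interest $85.72 → $1,961.14; payment $1,961.14; balance $0.00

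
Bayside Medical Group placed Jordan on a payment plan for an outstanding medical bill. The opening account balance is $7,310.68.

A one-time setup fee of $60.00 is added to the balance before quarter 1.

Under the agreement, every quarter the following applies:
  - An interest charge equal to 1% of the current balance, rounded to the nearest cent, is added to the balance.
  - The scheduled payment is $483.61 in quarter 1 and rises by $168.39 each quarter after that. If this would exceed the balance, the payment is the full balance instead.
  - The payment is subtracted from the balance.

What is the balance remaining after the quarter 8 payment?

Quarter 1: opening $7,370.68; interest $73.71 → $7,444.39; payment $483.61; balance $6,960.78
Quarter 2: opening $6,960.78; interest $69.61 → $7,030.39; payment $652.00; balance $6,378.39
Quarter 3: opening $6,378.39; interest $63.78 → $6,442.17; payment $820.39; balance $5,621.78
Quarter 4: opening $5,621.78; interest $56.22 → $5,678.00; payment $988.78; balance $4,689.22
Quarter 5: opening $4,689.22; interest $46.89 → $4,736.11; payment $1,157.17; balance $3,578.94
Quarter 6: opening $3,578.94; interest $35.79 → $3,614.73; payment $1,325.56; balance $2,289.17
Quarter 7: opening $2,289.17; interest $22.89 → $2,312.06; payment $1,493.95; balance $818.11
Quarter 8: opening $818.11; interest $8.18 → $826.29; payment $826.29; balance $0.00

$0.00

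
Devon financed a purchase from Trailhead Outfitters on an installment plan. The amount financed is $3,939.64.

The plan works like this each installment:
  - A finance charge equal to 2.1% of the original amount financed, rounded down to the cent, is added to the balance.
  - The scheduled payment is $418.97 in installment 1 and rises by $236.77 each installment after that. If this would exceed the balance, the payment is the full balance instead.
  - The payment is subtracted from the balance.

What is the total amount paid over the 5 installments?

Installment 1: opening $3,939.64; interest $82.73 → $4,022.37; payment $418.97; balance $3,603.40
Installment 2: opening $3,603.40; interest $82.73 → $3,686.13; payment $655.74; balance $3,030.39
Installment 3: opening $3,030.39; interest $82.73 → $3,113.12; payment $892.51; balance $2,220.61
Installment 4: opening $2,220.61; interest $82.73 → $2,303.34; payment $1,129.28; balance $1,174.06
Installment 5: opening $1,174.06; interest $82.73 → $1,256.79; payment $1,256.79; balance $0.00
Total paid: $4,353.29

$4,353.29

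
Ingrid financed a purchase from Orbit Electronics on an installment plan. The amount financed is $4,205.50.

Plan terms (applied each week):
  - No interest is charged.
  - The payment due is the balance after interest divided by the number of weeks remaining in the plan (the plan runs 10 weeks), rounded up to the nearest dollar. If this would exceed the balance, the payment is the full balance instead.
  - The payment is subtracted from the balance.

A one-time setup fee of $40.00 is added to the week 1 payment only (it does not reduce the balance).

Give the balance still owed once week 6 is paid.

$1,679.50

Week 1: opening $4,205.50; payment $421.00 (+ $40.00 fee); balance $3,784.50
Week 2: opening $3,784.50; payment $421.00; balance $3,363.50
Week 3: opening $3,363.50; payment $421.00; balance $2,942.50
Week 4: opening $2,942.50; payment $421.00; balance $2,521.50
Week 5: opening $2,521.50; payment $421.00; balance $2,100.50
Week 6: opening $2,100.50; payment $421.00; balance $1,679.50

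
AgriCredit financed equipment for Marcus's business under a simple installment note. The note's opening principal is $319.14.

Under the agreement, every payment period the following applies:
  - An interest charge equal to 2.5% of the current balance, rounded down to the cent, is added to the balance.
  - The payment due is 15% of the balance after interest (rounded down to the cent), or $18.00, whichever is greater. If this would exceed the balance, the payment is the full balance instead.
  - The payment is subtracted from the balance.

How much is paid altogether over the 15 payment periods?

Payment period 1: opening $319.14; interest $7.97 → $327.11; payment $49.06; balance $278.05
Payment period 2: opening $278.05; interest $6.95 → $285.00; payment $42.75; balance $242.25
Payment period 3: opening $242.25; interest $6.05 → $248.30; payment $37.24; balance $211.06
Payment period 4: opening $211.06; interest $5.27 → $216.33; payment $32.44; balance $183.89
Payment period 5: opening $183.89; interest $4.59 → $188.48; payment $28.27; balance $160.21
Payment period 6: opening $160.21; interest $4.00 → $164.21; payment $24.63; balance $139.58
Payment period 7: opening $139.58; interest $3.48 → $143.06; payment $21.45; balance $121.61
Payment period 8: opening $121.61; interest $3.04 → $124.65; payment $18.69; balance $105.96
Payment period 9: opening $105.96; interest $2.64 → $108.60; payment $18.00; balance $90.60
Payment period 10: opening $90.60; interest $2.26 → $92.86; payment $18.00; balance $74.86
Payment period 11: opening $74.86; interest $1.87 → $76.73; payment $18.00; balance $58.73
Payment period 12: opening $58.73; interest $1.46 → $60.19; payment $18.00; balance $42.19
Payment period 13: opening $42.19; interest $1.05 → $43.24; payment $18.00; balance $25.24
Payment period 14: opening $25.24; interest $0.63 → $25.87; payment $18.00; balance $7.87
Payment period 15: opening $7.87; interest $0.19 → $8.06; payment $8.06; balance $0.00
Total paid: $370.59

$370.59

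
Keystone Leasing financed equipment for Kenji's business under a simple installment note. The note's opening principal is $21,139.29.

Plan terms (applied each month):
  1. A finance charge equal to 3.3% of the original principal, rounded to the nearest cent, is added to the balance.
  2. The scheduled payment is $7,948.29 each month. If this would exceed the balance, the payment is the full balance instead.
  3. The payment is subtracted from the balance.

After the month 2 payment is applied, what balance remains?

$6,637.91

Month 1: opening $21,139.29; interest $697.60 → $21,836.89; payment $7,948.29; balance $13,888.60
Month 2: opening $13,888.60; interest $697.60 → $14,586.20; payment $7,948.29; balance $6,637.91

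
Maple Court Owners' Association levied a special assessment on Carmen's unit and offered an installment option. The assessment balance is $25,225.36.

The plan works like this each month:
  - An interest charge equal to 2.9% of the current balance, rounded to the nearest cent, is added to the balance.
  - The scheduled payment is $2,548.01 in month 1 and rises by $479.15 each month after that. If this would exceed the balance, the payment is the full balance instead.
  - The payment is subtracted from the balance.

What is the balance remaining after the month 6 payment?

# | Opening | Interest | Payment | End bal
1 | $25,225.36 | $731.54 | $2,548.01 | $23,408.89
2 | $23,408.89 | $678.86 | $3,027.16 | $21,060.59
3 | $21,060.59 | $610.76 | $3,506.31 | $18,165.04
4 | $18,165.04 | $526.79 | $3,985.46 | $14,706.37
5 | $14,706.37 | $426.48 | $4,464.61 | $10,668.24
6 | $10,668.24 | $309.38 | $4,943.76 | $6,033.86

$6,033.86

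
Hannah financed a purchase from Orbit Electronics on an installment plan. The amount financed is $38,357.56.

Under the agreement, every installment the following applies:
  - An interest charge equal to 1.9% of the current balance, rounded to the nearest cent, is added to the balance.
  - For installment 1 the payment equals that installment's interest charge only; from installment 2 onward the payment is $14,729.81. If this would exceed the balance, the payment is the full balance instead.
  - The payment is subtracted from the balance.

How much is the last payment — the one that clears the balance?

$10,281.20

Installment 1: $38,357.56 +$728.79 interest = $39,086.35; pay $728.79 → $38,357.56
Installment 2: $38,357.56 +$728.79 interest = $39,086.35; pay $14,729.81 → $24,356.54
Installment 3: $24,356.54 +$462.77 interest = $24,819.31; pay $14,729.81 → $10,089.50
Installment 4: $10,089.50 +$191.70 interest = $10,281.20; pay $10,281.20 → $0.00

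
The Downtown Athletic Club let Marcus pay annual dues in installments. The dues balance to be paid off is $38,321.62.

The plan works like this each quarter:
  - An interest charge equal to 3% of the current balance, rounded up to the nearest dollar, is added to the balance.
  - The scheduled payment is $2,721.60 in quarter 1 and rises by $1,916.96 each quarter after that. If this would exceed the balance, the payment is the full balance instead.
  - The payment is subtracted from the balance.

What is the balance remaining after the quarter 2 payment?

$33,214.46

# | Opening | Interest | Payment | End bal
1 | $38,321.62 | $1,150.00 | $2,721.60 | $36,750.02
2 | $36,750.02 | $1,103.00 | $4,638.56 | $33,214.46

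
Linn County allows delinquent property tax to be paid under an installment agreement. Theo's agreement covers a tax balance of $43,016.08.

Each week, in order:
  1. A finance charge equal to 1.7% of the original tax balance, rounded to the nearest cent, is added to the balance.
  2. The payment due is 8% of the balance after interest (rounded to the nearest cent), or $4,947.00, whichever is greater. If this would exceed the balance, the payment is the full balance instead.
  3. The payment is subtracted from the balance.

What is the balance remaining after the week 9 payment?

$5,074.51

# | Opening | Interest | Payment | End bal
1 | $43,016.08 | $731.27 | $4,947.00 | $38,800.35
2 | $38,800.35 | $731.27 | $4,947.00 | $34,584.62
3 | $34,584.62 | $731.27 | $4,947.00 | $30,368.89
4 | $30,368.89 | $731.27 | $4,947.00 | $26,153.16
5 | $26,153.16 | $731.27 | $4,947.00 | $21,937.43
6 | $21,937.43 | $731.27 | $4,947.00 | $17,721.70
7 | $17,721.70 | $731.27 | $4,947.00 | $13,505.97
8 | $13,505.97 | $731.27 | $4,947.00 | $9,290.24
9 | $9,290.24 | $731.27 | $4,947.00 | $5,074.51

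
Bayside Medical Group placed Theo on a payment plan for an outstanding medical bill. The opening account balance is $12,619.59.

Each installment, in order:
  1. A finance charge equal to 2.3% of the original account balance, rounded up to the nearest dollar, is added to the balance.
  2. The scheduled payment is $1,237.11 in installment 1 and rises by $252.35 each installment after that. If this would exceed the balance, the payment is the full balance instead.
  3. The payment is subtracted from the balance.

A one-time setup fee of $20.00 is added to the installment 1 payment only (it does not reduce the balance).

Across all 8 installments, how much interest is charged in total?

$2,328.00

# | Opening | Interest | Payment | Fee | End bal
1 | $12,619.59 | $291.00 | $1,237.11 | $20.00 | $11,673.48
2 | $11,673.48 | $291.00 | $1,489.46 | — | $10,475.02
3 | $10,475.02 | $291.00 | $1,741.81 | — | $9,024.21
4 | $9,024.21 | $291.00 | $1,994.16 | — | $7,321.05
5 | $7,321.05 | $291.00 | $2,246.51 | — | $5,365.54
6 | $5,365.54 | $291.00 | $2,498.86 | — | $3,157.68
7 | $3,157.68 | $291.00 | $2,751.21 | — | $697.47
8 | $697.47 | $291.00 | $988.47 | — | $0.00
Total interest: $291.00 + $291.00 + $291.00 + $291.00 + $291.00 + $291.00 + $291.00 + $291.00 = $2,328.00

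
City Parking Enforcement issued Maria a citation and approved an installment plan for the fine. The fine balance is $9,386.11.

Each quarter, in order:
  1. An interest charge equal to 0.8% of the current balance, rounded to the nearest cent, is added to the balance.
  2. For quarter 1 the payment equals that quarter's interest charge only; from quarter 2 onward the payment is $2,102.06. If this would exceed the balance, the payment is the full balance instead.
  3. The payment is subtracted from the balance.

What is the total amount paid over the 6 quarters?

# | Opening | Interest | Payment | End bal
1 | $9,386.11 | $75.09 | $75.09 | $9,386.11
2 | $9,386.11 | $75.09 | $2,102.06 | $7,359.14
3 | $7,359.14 | $58.87 | $2,102.06 | $5,315.95
4 | $5,315.95 | $42.53 | $2,102.06 | $3,256.42
5 | $3,256.42 | $26.05 | $2,102.06 | $1,180.41
6 | $1,180.41 | $9.44 | $1,189.85 | $0.00
Total paid: $9,673.18

$9,673.18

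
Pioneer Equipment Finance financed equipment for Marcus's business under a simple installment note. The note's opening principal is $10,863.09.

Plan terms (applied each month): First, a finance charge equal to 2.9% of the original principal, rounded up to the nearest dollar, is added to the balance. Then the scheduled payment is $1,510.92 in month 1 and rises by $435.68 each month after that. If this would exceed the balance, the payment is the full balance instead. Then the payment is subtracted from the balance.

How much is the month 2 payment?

Month 1: $10,863.09 +$316.00 interest = $11,179.09; pay $1,510.92 → $9,668.17
Month 2: $9,668.17 +$316.00 interest = $9,984.17; pay $1,946.60 → $8,037.57

$1,946.60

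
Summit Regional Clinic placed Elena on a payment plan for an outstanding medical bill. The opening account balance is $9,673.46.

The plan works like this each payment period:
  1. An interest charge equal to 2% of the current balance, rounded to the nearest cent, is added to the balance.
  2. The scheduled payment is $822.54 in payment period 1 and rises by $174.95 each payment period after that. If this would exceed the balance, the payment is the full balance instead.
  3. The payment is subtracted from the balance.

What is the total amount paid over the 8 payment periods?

Payment period 1: opening $9,673.46; interest $193.47 → $9,866.93; payment $822.54; balance $9,044.39
Payment period 2: opening $9,044.39; interest $180.89 → $9,225.28; payment $997.49; balance $8,227.79
Payment period 3: opening $8,227.79; interest $164.56 → $8,392.35; payment $1,172.44; balance $7,219.91
Payment period 4: opening $7,219.91; interest $144.40 → $7,364.31; payment $1,347.39; balance $6,016.92
Payment period 5: opening $6,016.92; interest $120.34 → $6,137.26; payment $1,522.34; balance $4,614.92
Payment period 6: opening $4,614.92; interest $92.30 → $4,707.22; payment $1,697.29; balance $3,009.93
Payment period 7: opening $3,009.93; interest $60.20 → $3,070.13; payment $1,872.24; balance $1,197.89
Payment period 8: opening $1,197.89; interest $23.96 → $1,221.85; payment $1,221.85; balance $0.00
Total paid: $10,653.58

$10,653.58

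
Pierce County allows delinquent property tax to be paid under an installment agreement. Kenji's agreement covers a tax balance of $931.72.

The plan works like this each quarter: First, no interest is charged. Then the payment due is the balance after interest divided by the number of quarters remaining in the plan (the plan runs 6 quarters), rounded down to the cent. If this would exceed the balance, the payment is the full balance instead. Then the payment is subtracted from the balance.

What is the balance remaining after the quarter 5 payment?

Quarter 1: $931.72 − $155.28 → $776.44
Quarter 2: $776.44 − $155.28 → $621.16
Quarter 3: $621.16 − $155.29 → $465.87
Quarter 4: $465.87 − $155.29 → $310.58
Quarter 5: $310.58 − $155.29 → $155.29

$155.29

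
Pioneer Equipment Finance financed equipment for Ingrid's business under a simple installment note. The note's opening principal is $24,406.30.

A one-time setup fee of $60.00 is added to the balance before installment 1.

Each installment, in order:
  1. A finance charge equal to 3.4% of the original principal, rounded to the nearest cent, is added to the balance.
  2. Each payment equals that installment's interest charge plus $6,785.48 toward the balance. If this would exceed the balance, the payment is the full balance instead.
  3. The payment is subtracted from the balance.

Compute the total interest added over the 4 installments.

$3,319.24

Installment 1: opening $24,466.30; interest $829.81 → $25,296.11; payment $7,615.29; balance $17,680.82
Installment 2: opening $17,680.82; interest $829.81 → $18,510.63; payment $7,615.29; balance $10,895.34
Installment 3: opening $10,895.34; interest $829.81 → $11,725.15; payment $7,615.29; balance $4,109.86
Installment 4: opening $4,109.86; interest $829.81 → $4,939.67; payment $4,939.67; balance $0.00
Total interest: $829.81 + $829.81 + $829.81 + $829.81 = $3,319.24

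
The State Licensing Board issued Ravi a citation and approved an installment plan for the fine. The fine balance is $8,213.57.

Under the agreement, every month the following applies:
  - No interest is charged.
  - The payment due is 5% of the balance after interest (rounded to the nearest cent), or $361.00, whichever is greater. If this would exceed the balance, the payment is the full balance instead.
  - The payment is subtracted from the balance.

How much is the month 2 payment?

$390.14

Month 1: opening $8,213.57; payment $410.68; balance $7,802.89
Month 2: opening $7,802.89; payment $390.14; balance $7,412.75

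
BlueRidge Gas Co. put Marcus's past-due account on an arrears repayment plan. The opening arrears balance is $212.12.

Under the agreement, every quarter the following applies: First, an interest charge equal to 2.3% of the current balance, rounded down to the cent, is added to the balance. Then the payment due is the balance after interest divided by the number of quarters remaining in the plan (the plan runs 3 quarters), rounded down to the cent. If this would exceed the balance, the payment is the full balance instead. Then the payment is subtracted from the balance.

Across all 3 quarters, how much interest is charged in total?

Quarter 1: $212.12 +$4.87 interest = $216.99; pay $72.33 → $144.66
Quarter 2: $144.66 +$3.32 interest = $147.98; pay $73.99 → $73.99
Quarter 3: $73.99 +$1.70 interest = $75.69; pay $75.69 → $0.00
Total interest: $4.87 + $3.32 + $1.70 = $9.89

$9.89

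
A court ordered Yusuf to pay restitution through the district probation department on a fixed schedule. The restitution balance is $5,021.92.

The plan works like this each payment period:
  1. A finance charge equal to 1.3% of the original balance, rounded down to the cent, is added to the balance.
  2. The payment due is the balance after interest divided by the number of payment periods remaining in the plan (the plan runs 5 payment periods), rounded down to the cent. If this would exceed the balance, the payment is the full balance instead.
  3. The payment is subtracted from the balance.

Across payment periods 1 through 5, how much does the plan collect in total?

$5,348.32

Payment period 1: opening $5,021.92; interest $65.28 → $5,087.20; payment $1,017.44; balance $4,069.76
Payment period 2: opening $4,069.76; interest $65.28 → $4,135.04; payment $1,033.76; balance $3,101.28
Payment period 3: opening $3,101.28; interest $65.28 → $3,166.56; payment $1,055.52; balance $2,111.04
Payment period 4: opening $2,111.04; interest $65.28 → $2,176.32; payment $1,088.16; balance $1,088.16
Payment period 5: opening $1,088.16; interest $65.28 → $1,153.44; payment $1,153.44; balance $0.00
Total paid: $5,348.32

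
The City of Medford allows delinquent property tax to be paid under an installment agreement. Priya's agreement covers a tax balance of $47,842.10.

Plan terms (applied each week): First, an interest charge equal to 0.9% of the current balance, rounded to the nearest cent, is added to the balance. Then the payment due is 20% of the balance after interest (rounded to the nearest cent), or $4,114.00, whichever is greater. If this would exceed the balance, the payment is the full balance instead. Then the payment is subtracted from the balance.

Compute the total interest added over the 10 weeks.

$1,844.83

# | Opening | Interest | Payment | End bal
1 | $47,842.10 | $430.58 | $9,654.54 | $38,618.14
2 | $38,618.14 | $347.56 | $7,793.14 | $31,172.56
3 | $31,172.56 | $280.55 | $6,290.62 | $25,162.49
4 | $25,162.49 | $226.46 | $5,077.79 | $20,311.16
5 | $20,311.16 | $182.80 | $4,114.00 | $16,379.96
6 | $16,379.96 | $147.42 | $4,114.00 | $12,413.38
7 | $12,413.38 | $111.72 | $4,114.00 | $8,411.10
8 | $8,411.10 | $75.70 | $4,114.00 | $4,372.80
9 | $4,372.80 | $39.36 | $4,114.00 | $298.16
10 | $298.16 | $2.68 | $300.84 | $0.00
Total interest: $430.58 + $347.56 + $280.55 + $226.46 + $182.80 + $147.42 + $111.72 + $75.70 + $39.36 + $2.68 = $1,844.83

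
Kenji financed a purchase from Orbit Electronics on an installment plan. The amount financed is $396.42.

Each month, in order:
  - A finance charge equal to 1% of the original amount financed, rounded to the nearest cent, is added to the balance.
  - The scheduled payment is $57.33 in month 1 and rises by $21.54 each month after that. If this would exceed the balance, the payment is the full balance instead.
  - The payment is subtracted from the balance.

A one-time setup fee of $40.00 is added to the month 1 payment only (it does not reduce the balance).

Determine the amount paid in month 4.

Month 1: opening $396.42; interest $3.96 → $400.38; payment $57.33 (+ $40.00 fee); balance $343.05
Month 2: opening $343.05; interest $3.96 → $347.01; payment $78.87; balance $268.14
Month 3: opening $268.14; interest $3.96 → $272.10; payment $100.41; balance $171.69
Month 4: opening $171.69; interest $3.96 → $175.65; payment $121.95; balance $53.70

$121.95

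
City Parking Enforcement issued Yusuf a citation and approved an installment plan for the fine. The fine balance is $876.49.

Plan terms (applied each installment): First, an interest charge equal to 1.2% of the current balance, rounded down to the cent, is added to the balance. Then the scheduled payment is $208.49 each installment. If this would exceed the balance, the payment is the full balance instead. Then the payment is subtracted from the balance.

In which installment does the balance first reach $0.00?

# | Opening | Interest | Payment | End bal
1 | $876.49 | $10.51 | $208.49 | $678.51
2 | $678.51 | $8.14 | $208.49 | $478.16
3 | $478.16 | $5.73 | $208.49 | $275.40
4 | $275.40 | $3.30 | $208.49 | $70.21
5 | $70.21 | $0.84 | $71.05 | $0.00
Balance reaches $0.00 in installment 5.

5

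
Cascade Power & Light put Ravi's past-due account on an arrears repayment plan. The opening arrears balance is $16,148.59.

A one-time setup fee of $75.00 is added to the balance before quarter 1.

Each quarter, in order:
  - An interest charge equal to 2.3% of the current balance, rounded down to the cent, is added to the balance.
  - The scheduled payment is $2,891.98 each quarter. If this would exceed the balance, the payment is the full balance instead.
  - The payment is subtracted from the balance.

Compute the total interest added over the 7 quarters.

$1,347.65

Quarter 1: opening $16,223.59; interest $373.14 → $16,596.73; payment $2,891.98; balance $13,704.75
Quarter 2: opening $13,704.75; interest $315.20 → $14,019.95; payment $2,891.98; balance $11,127.97
Quarter 3: opening $11,127.97; interest $255.94 → $11,383.91; payment $2,891.98; balance $8,491.93
Quarter 4: opening $8,491.93; interest $195.31 → $8,687.24; payment $2,891.98; balance $5,795.26
Quarter 5: opening $5,795.26; interest $133.29 → $5,928.55; payment $2,891.98; balance $3,036.57
Quarter 6: opening $3,036.57; interest $69.84 → $3,106.41; payment $2,891.98; balance $214.43
Quarter 7: opening $214.43; interest $4.93 → $219.36; payment $219.36; balance $0.00
Total interest: $373.14 + $315.20 + $255.94 + $195.31 + $133.29 + $69.84 + $4.93 = $1,347.65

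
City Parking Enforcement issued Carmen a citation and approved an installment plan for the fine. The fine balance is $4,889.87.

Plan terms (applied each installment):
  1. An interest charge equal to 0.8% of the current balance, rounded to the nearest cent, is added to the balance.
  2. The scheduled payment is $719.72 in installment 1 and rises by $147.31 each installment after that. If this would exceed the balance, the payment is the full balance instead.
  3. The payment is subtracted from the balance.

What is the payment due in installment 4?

$1,161.65

Installment 1: opening $4,889.87; interest $39.12 → $4,928.99; payment $719.72; balance $4,209.27
Installment 2: opening $4,209.27; interest $33.67 → $4,242.94; payment $867.03; balance $3,375.91
Installment 3: opening $3,375.91; interest $27.01 → $3,402.92; payment $1,014.34; balance $2,388.58
Installment 4: opening $2,388.58; interest $19.11 → $2,407.69; payment $1,161.65; balance $1,246.04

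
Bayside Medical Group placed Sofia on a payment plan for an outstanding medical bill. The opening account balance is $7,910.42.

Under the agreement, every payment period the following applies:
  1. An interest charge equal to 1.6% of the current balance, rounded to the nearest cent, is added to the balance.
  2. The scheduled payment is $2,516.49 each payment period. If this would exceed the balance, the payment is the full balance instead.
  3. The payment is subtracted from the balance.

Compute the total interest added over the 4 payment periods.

$274.39

Payment period 1: $7,910.42 +$126.57 interest = $8,036.99; pay $2,516.49 → $5,520.50
Payment period 2: $5,520.50 +$88.33 interest = $5,608.83; pay $2,516.49 → $3,092.34
Payment period 3: $3,092.34 +$49.48 interest = $3,141.82; pay $2,516.49 → $625.33
Payment period 4: $625.33 +$10.01 interest = $635.34; pay $635.34 → $0.00
Total interest: $126.57 + $88.33 + $49.48 + $10.01 = $274.39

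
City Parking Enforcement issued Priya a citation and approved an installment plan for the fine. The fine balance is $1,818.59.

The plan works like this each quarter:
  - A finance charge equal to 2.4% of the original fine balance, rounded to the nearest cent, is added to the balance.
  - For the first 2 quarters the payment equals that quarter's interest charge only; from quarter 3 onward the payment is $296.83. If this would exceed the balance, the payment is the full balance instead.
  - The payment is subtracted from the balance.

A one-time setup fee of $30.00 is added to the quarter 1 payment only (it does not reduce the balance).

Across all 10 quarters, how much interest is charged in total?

$436.50

# | Opening | Interest | Payment | Fee | End bal
1 | $1,818.59 | $43.65 | $43.65 | $30.00 | $1,818.59
2 | $1,818.59 | $43.65 | $43.65 | — | $1,818.59
3 | $1,818.59 | $43.65 | $296.83 | — | $1,565.41
4 | $1,565.41 | $43.65 | $296.83 | — | $1,312.23
5 | $1,312.23 | $43.65 | $296.83 | — | $1,059.05
6 | $1,059.05 | $43.65 | $296.83 | — | $805.87
7 | $805.87 | $43.65 | $296.83 | — | $552.69
8 | $552.69 | $43.65 | $296.83 | — | $299.51
9 | $299.51 | $43.65 | $296.83 | — | $46.33
10 | $46.33 | $43.65 | $89.98 | — | $0.00
Total interest: $43.65 + $43.65 + $43.65 + $43.65 + $43.65 + $43.65 + $43.65 + $43.65 + $43.65 + $43.65 = $436.50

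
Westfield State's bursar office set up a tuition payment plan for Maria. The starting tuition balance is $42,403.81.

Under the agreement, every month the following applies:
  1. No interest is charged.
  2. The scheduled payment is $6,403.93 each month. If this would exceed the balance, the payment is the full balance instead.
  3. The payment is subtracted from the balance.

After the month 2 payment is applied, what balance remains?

$29,595.95

Month 1: $42,403.81 − $6,403.93 → $35,999.88
Month 2: $35,999.88 − $6,403.93 → $29,595.95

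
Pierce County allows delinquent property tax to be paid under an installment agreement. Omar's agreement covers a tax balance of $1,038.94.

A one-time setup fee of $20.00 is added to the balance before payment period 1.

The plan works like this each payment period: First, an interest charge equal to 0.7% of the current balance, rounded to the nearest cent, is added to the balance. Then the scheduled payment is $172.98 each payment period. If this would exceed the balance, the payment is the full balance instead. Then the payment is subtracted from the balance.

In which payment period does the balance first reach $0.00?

7

Payment period 1: $1,058.94 +$7.41 interest = $1,066.35; pay $172.98 → $893.37
Payment period 2: $893.37 +$6.25 interest = $899.62; pay $172.98 → $726.64
Payment period 3: $726.64 +$5.09 interest = $731.73; pay $172.98 → $558.75
Payment period 4: $558.75 +$3.91 interest = $562.66; pay $172.98 → $389.68
Payment period 5: $389.68 +$2.73 interest = $392.41; pay $172.98 → $219.43
Payment period 6: $219.43 +$1.54 interest = $220.97; pay $172.98 → $47.99
Payment period 7: $47.99 +$0.34 interest = $48.33; pay $48.33 → $0.00
Balance reaches $0.00 in payment period 7.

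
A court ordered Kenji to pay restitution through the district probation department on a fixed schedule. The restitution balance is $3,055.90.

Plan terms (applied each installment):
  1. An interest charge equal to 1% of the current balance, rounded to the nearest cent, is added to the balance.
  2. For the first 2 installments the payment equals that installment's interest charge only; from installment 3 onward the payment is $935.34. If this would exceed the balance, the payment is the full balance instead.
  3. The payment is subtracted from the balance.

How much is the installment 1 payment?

$30.56

Installment 1: opening $3,055.90; interest $30.56 → $3,086.46; payment $30.56; balance $3,055.90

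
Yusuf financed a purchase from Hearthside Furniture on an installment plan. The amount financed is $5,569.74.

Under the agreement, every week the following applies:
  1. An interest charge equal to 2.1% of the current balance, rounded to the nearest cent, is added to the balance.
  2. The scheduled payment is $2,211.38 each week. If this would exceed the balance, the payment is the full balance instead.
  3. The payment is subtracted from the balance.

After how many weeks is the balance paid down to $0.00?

3

Week 1: opening $5,569.74; interest $116.96 → $5,686.70; payment $2,211.38; balance $3,475.32
Week 2: opening $3,475.32; interest $72.98 → $3,548.30; payment $2,211.38; balance $1,336.92
Week 3: opening $1,336.92; interest $28.08 → $1,365.00; payment $1,365.00; balance $0.00
Balance reaches $0.00 in week 3.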